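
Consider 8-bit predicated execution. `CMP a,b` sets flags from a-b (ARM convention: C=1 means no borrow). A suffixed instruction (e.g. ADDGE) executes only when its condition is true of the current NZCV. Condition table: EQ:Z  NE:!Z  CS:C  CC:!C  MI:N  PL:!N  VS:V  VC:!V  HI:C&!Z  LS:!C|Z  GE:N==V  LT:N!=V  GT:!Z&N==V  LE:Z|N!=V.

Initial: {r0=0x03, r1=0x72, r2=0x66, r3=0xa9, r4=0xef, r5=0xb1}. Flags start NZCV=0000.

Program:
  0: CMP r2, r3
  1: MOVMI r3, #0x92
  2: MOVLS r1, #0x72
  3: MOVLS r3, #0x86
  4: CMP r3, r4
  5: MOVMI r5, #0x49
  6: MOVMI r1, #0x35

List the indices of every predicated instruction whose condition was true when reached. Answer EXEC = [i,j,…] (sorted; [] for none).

0: ✓ CMP  NZCV=1001
1: ✓ MOVMI  r3←0x92
2: ✓ MOVLS  r1←0x72
3: ✓ MOVLS  r3←0x86
4: ✓ CMP  NZCV=1000
5: ✓ MOVMI  r5←0x49
6: ✓ MOVMI  r1←0x35

EXEC = [1,2,3,5,6]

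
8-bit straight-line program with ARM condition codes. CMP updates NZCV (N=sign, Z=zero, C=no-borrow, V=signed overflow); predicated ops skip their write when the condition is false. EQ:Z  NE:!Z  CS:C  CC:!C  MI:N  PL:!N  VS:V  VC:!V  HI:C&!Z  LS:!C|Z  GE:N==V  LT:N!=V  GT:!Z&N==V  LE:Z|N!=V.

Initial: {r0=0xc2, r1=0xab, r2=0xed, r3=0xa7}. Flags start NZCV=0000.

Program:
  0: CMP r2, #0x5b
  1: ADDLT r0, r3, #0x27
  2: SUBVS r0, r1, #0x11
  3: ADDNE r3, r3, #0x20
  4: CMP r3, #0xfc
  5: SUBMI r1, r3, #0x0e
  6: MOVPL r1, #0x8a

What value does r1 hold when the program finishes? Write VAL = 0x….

VAL = 0xb9

0: ✓ CMP  NZCV=1010
1: ✓ ADDLT  r0←0xce
2: · SUBVS
3: ✓ ADDNE  r3←0xc7
4: ✓ CMP  NZCV=1000
5: ✓ SUBMI  r1←0xb9
6: · MOVPL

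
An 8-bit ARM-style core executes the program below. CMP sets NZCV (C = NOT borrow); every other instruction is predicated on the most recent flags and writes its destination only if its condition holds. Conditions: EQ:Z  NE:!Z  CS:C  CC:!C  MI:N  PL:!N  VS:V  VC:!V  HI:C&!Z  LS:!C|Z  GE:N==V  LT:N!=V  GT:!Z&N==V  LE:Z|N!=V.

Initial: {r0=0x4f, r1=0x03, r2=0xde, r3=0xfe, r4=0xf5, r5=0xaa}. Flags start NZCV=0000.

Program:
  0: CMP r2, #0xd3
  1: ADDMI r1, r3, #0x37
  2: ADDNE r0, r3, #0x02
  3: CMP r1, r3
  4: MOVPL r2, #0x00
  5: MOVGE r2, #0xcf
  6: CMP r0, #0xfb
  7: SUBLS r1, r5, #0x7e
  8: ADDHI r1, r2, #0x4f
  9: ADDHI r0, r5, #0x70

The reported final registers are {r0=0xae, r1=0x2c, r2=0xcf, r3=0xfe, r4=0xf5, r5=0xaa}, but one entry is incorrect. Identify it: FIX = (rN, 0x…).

0: ✓ CMP  NZCV=0010
1: · ADDMI
2: ✓ ADDNE  r0←0x00
3: ✓ CMP  NZCV=0000
4: ✓ MOVPL  r2←0x00
5: ✓ MOVGE  r2←0xcf
6: ✓ CMP  NZCV=0000
7: ✓ SUBLS  r1←0x2c
8: · ADDHI
9: · ADDHI

FIX = (r0, 0x00)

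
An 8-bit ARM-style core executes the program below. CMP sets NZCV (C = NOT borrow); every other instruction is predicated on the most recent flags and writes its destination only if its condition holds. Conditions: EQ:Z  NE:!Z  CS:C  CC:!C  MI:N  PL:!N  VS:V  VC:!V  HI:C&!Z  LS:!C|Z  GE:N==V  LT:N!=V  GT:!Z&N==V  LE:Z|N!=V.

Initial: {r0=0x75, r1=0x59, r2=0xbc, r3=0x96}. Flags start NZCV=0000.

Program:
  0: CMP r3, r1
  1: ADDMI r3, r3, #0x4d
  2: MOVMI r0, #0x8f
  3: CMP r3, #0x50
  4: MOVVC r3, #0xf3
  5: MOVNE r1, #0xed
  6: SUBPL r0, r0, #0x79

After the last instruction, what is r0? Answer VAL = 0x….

0: ✓ CMP  NZCV=0011
1: · ADDMI
2: · MOVMI
3: ✓ CMP  NZCV=0011
4: · MOVVC
5: ✓ MOVNE  r1←0xed
6: ✓ SUBPL  r0←0xfc

VAL = 0xfc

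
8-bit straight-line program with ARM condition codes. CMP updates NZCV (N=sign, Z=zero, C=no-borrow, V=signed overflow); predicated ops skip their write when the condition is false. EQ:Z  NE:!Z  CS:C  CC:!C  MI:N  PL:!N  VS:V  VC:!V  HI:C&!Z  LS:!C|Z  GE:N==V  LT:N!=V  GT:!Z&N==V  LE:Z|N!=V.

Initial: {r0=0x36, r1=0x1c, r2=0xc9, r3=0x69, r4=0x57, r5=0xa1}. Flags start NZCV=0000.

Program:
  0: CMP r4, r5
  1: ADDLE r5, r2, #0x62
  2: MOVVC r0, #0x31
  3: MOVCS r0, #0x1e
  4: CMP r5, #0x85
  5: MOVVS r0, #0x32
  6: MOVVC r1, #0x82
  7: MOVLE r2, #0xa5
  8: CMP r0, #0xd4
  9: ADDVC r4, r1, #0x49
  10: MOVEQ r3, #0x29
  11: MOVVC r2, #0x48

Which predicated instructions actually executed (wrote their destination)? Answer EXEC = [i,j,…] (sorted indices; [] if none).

[0] flags=1001 → (cmp)
[1] flags=1001 LE?F → skip
[2] flags=1001 VC?F → skip
[3] flags=1001 CS?F → skip
[4] flags=0010 → (cmp)
[5] flags=0010 VS?F → skip
[6] flags=0010 VC?T → r1=0x82
[7] flags=0010 LE?F → skip
[8] flags=0000 → (cmp)
[9] flags=0000 VC?T → r4=0xcb
[10] flags=0000 EQ?F → skip
[11] flags=0000 VC?T → r2=0x48

EXEC = [6,9,11]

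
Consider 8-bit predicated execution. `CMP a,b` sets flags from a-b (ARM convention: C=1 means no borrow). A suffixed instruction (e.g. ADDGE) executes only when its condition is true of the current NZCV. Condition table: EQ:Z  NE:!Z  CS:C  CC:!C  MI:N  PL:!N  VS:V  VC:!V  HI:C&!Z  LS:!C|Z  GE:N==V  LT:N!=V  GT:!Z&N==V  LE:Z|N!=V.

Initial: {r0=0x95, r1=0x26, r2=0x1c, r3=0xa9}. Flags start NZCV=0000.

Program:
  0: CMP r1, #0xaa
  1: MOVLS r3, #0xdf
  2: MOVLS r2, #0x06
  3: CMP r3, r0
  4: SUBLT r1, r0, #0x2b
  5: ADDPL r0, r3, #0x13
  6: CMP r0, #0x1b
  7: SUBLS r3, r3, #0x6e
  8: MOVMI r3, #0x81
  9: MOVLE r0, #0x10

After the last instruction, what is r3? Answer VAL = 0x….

VAL = 0x81

0: ✓ CMP  NZCV=0000
1: ✓ MOVLS  r3←0xdf
2: ✓ MOVLS  r2←0x06
3: ✓ CMP  NZCV=0010
4: · SUBLT
5: ✓ ADDPL  r0←0xf2
6: ✓ CMP  NZCV=1010
7: · SUBLS
8: ✓ MOVMI  r3←0x81
9: ✓ MOVLE  r0←0x10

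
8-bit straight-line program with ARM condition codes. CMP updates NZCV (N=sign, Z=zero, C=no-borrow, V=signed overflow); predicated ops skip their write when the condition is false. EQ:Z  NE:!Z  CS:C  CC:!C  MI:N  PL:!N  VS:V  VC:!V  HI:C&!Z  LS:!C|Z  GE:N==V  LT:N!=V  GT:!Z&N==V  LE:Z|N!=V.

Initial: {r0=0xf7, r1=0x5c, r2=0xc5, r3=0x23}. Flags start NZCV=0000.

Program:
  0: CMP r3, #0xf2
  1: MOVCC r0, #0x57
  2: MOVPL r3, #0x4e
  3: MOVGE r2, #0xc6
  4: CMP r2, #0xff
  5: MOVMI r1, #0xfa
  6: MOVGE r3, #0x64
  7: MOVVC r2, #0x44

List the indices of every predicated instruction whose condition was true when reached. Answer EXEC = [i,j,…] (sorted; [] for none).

[0] flags=0000 → (cmp)
[1] flags=0000 CC?T → r0=0x57
[2] flags=0000 PL?T → r3=0x4e
[3] flags=0000 GE?T → r2=0xc6
[4] flags=1000 → (cmp)
[5] flags=1000 MI?T → r1=0xfa
[6] flags=1000 GE?F → skip
[7] flags=1000 VC?T → r2=0x44

EXEC = [1,2,3,5,7]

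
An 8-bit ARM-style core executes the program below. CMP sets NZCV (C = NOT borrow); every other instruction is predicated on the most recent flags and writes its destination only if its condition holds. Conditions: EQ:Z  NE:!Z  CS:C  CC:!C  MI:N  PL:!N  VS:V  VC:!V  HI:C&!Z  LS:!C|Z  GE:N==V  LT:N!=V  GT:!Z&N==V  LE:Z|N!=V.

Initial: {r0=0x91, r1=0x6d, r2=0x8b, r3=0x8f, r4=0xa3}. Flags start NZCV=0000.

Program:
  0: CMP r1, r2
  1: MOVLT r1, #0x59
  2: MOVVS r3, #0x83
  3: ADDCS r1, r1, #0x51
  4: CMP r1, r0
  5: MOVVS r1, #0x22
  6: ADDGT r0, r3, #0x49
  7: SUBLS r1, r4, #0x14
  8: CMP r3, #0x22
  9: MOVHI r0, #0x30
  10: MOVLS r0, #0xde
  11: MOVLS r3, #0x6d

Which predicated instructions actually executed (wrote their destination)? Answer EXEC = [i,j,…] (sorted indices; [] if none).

0: ✓ CMP  NZCV=1001
1: · MOVLT
2: ✓ MOVVS  r3←0x83
3: · ADDCS
4: ✓ CMP  NZCV=1001
5: ✓ MOVVS  r1←0x22
6: ✓ ADDGT  r0←0xcc
7: ✓ SUBLS  r1←0x8f
8: ✓ CMP  NZCV=0011
9: ✓ MOVHI  r0←0x30
10: · MOVLS
11: · MOVLS

EXEC = [2,5,6,7,9]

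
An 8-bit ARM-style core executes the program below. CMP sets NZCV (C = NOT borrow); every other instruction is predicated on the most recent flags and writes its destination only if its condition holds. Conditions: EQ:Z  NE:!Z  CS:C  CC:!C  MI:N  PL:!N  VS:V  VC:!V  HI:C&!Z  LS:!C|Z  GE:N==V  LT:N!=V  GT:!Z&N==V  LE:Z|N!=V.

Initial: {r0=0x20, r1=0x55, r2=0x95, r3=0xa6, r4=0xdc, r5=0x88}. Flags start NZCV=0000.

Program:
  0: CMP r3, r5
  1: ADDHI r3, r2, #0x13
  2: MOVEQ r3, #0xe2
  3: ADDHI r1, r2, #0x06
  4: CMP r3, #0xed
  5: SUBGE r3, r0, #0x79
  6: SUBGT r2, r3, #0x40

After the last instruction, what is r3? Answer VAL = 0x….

[0] flags=0010 → (cmp)
[1] flags=0010 HI?T → r3=0xa8
[2] flags=0010 EQ?F → skip
[3] flags=0010 HI?T → r1=0x9b
[4] flags=1000 → (cmp)
[5] flags=1000 GE?F → skip
[6] flags=1000 GT?F → skip

VAL = 0xa8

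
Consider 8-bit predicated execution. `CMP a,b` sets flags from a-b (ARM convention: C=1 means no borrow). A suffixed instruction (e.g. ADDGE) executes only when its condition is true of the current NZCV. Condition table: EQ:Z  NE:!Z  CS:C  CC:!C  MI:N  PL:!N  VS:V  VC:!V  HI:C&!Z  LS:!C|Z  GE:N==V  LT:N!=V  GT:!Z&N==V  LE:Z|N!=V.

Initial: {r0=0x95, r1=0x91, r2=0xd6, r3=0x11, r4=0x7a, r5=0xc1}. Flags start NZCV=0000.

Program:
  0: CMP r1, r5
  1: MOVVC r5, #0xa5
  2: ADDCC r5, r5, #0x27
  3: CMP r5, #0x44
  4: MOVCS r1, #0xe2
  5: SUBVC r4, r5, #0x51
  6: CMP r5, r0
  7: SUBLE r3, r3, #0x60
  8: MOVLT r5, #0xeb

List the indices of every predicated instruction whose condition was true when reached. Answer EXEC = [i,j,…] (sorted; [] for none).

0: ✓ CMP  NZCV=1000
1: ✓ MOVVC  r5←0xa5
2: ✓ ADDCC  r5←0xcc
3: ✓ CMP  NZCV=1010
4: ✓ MOVCS  r1←0xe2
5: ✓ SUBVC  r4←0x7b
6: ✓ CMP  NZCV=0010
7: · SUBLE
8: · MOVLT

EXEC = [1,2,4,5]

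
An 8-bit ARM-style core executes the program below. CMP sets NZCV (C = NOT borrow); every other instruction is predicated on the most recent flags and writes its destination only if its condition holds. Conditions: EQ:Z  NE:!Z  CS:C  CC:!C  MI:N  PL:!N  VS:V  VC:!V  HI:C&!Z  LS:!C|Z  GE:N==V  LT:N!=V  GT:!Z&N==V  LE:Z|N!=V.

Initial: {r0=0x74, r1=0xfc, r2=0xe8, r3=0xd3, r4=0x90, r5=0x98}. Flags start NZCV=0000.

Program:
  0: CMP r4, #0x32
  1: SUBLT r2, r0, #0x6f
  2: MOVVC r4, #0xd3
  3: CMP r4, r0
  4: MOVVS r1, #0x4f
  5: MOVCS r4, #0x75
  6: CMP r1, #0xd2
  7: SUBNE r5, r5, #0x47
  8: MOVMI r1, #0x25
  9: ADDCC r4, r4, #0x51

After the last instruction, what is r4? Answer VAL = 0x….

VAL = 0xc6

0: ✓ CMP  NZCV=0011
1: ✓ SUBLT  r2←0x05
2: · MOVVC
3: ✓ CMP  NZCV=0011
4: ✓ MOVVS  r1←0x4f
5: ✓ MOVCS  r4←0x75
6: ✓ CMP  NZCV=0000
7: ✓ SUBNE  r5←0x51
8: · MOVMI
9: ✓ ADDCC  r4←0xc6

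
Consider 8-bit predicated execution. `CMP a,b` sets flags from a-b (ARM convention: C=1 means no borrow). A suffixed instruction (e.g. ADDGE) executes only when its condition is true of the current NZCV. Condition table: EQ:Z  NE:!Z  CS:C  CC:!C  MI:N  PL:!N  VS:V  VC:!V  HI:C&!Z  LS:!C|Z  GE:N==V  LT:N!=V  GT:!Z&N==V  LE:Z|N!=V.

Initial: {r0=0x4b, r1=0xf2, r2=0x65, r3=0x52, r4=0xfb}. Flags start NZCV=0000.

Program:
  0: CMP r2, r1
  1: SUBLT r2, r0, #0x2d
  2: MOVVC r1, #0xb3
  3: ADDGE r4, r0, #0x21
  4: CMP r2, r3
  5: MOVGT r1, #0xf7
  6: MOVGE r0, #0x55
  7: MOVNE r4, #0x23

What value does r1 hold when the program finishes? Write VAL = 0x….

[0] flags=0000 → (cmp)
[1] flags=0000 LT?F → skip
[2] flags=0000 VC?T → r1=0xb3
[3] flags=0000 GE?T → r4=0x6c
[4] flags=0010 → (cmp)
[5] flags=0010 GT?T → r1=0xf7
[6] flags=0010 GE?T → r0=0x55
[7] flags=0010 NE?T → r4=0x23

VAL = 0xf7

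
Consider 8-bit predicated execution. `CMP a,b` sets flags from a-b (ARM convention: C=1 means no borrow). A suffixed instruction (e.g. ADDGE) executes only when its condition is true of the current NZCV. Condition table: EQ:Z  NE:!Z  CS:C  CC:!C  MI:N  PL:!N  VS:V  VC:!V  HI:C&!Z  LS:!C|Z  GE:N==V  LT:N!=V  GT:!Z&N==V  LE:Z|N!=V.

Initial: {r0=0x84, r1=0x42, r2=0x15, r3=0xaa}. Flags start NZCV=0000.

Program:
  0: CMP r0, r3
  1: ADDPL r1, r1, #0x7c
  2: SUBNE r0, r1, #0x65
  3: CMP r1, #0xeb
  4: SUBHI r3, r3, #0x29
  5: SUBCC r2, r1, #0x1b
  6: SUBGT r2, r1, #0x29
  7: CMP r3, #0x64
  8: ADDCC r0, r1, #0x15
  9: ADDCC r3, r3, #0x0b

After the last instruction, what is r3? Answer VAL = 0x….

VAL = 0xaa

0: ✓ CMP  NZCV=1000
1: · ADDPL
2: ✓ SUBNE  r0←0xdd
3: ✓ CMP  NZCV=0000
4: · SUBHI
5: ✓ SUBCC  r2←0x27
6: ✓ SUBGT  r2←0x19
7: ✓ CMP  NZCV=0011
8: · ADDCC
9: · ADDCC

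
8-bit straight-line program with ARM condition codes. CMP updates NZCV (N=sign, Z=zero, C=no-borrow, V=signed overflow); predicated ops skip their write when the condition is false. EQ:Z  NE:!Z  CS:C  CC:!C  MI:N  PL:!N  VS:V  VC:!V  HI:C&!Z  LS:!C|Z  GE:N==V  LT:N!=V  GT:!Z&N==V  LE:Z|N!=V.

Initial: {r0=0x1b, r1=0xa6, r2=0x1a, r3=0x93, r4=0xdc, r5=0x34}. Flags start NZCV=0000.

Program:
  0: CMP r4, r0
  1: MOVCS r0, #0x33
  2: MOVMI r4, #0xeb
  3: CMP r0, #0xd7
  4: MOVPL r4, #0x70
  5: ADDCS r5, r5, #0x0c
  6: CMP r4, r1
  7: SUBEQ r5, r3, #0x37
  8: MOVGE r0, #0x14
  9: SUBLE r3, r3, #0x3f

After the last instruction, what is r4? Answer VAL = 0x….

VAL = 0x70

[0] flags=1010 → (cmp)
[1] flags=1010 CS?T → r0=0x33
[2] flags=1010 MI?T → r4=0xeb
[3] flags=0000 → (cmp)
[4] flags=0000 PL?T → r4=0x70
[5] flags=0000 CS?F → skip
[6] flags=1001 → (cmp)
[7] flags=1001 EQ?F → skip
[8] flags=1001 GE?T → r0=0x14
[9] flags=1001 LE?F → skip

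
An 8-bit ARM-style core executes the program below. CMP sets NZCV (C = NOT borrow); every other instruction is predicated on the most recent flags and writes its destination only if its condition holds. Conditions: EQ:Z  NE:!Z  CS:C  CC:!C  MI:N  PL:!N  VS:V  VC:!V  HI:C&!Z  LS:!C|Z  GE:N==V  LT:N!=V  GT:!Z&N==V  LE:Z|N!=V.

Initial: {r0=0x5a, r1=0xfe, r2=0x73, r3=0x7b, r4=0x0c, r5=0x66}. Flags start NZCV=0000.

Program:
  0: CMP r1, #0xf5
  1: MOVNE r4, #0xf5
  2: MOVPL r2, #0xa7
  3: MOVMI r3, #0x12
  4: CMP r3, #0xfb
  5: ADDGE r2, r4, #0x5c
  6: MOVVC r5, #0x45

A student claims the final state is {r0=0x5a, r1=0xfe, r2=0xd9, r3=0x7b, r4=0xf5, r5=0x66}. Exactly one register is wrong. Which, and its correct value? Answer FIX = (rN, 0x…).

0: ✓ CMP  NZCV=0010
1: ✓ MOVNE  r4←0xf5
2: ✓ MOVPL  r2←0xa7
3: · MOVMI
4: ✓ CMP  NZCV=1001
5: ✓ ADDGE  r2←0x51
6: · MOVVC

FIX = (r2, 0x51)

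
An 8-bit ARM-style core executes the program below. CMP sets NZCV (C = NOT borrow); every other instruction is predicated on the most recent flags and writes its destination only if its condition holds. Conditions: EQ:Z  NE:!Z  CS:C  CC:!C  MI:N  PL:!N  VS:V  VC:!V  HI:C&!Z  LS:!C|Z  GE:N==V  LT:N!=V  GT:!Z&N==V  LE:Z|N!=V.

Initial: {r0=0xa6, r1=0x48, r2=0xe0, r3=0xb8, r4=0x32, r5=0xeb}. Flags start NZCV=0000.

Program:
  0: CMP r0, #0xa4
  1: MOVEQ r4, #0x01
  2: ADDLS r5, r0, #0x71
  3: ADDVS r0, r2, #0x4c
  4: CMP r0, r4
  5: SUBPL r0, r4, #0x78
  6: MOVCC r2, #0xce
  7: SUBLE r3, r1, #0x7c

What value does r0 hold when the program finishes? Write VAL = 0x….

VAL = 0xba

[0] flags=0010 → (cmp)
[1] flags=0010 EQ?F → skip
[2] flags=0010 LS?F → skip
[3] flags=0010 VS?F → skip
[4] flags=0011 → (cmp)
[5] flags=0011 PL?T → r0=0xba
[6] flags=0011 CC?F → skip
[7] flags=0011 LE?T → r3=0xcc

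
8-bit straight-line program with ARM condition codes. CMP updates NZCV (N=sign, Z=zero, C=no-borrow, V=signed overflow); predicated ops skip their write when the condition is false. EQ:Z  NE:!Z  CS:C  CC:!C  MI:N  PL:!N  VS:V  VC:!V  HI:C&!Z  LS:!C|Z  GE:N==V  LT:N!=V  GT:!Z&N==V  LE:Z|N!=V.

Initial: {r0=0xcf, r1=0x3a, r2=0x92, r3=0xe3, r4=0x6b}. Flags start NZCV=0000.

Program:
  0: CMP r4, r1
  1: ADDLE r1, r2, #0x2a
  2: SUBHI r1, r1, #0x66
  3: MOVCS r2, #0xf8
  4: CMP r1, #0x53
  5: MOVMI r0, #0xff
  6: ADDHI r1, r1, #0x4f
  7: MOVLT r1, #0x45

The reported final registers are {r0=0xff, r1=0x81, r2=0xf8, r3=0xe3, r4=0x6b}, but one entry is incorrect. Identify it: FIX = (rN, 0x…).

0: ✓ CMP  NZCV=0010
1: · ADDLE
2: ✓ SUBHI  r1←0xd4
3: ✓ MOVCS  r2←0xf8
4: ✓ CMP  NZCV=1010
5: ✓ MOVMI  r0←0xff
6: ✓ ADDHI  r1←0x23
7: ✓ MOVLT  r1←0x45

FIX = (r1, 0x45)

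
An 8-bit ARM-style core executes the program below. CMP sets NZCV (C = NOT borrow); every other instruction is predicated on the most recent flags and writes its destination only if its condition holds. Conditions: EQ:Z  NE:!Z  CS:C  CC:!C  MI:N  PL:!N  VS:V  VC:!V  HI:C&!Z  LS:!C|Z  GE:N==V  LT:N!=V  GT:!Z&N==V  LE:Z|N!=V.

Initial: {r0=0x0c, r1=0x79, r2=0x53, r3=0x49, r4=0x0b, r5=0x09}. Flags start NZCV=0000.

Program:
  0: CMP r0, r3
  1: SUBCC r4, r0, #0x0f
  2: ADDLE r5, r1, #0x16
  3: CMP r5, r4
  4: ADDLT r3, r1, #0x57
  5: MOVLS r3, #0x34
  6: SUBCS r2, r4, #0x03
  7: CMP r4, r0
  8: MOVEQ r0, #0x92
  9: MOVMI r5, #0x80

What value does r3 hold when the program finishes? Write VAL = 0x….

VAL = 0x34

0: ✓ CMP  NZCV=1000
1: ✓ SUBCC  r4←0xfd
2: ✓ ADDLE  r5←0x8f
3: ✓ CMP  NZCV=1000
4: ✓ ADDLT  r3←0xd0
5: ✓ MOVLS  r3←0x34
6: · SUBCS
7: ✓ CMP  NZCV=1010
8: · MOVEQ
9: ✓ MOVMI  r5←0x80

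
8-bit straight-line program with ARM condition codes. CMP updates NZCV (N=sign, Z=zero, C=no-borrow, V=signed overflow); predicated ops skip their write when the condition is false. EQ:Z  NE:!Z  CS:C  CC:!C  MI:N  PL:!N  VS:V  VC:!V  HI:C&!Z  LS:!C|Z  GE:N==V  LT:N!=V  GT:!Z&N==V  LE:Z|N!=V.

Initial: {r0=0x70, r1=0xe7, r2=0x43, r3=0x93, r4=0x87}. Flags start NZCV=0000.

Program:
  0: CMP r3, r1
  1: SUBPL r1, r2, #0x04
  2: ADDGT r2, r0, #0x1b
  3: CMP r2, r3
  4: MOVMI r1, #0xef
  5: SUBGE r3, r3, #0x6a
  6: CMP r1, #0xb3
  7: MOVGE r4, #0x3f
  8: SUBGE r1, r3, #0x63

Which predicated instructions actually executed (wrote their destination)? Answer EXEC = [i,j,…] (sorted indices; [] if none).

EXEC = [4,5,7,8]

0: ✓ CMP  NZCV=1000
1: · SUBPL
2: · ADDGT
3: ✓ CMP  NZCV=1001
4: ✓ MOVMI  r1←0xef
5: ✓ SUBGE  r3←0x29
6: ✓ CMP  NZCV=0010
7: ✓ MOVGE  r4←0x3f
8: ✓ SUBGE  r1←0xc6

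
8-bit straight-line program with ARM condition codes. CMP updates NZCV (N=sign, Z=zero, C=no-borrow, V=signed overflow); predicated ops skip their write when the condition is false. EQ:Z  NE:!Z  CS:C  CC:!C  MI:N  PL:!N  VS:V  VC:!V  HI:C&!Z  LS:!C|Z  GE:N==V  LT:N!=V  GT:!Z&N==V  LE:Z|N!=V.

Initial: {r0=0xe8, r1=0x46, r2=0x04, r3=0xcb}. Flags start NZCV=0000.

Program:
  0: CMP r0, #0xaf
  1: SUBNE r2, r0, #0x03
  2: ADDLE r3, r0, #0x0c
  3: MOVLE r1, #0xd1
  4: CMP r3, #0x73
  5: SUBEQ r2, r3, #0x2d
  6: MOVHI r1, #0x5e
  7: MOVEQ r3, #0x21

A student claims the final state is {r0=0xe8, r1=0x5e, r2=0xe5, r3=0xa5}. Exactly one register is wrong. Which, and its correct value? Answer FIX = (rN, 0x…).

[0] flags=0010 → (cmp)
[1] flags=0010 NE?T → r2=0xe5
[2] flags=0010 LE?F → skip
[3] flags=0010 LE?F → skip
[4] flags=0011 → (cmp)
[5] flags=0011 EQ?F → skip
[6] flags=0011 HI?T → r1=0x5e
[7] flags=0011 EQ?F → skip

FIX = (r3, 0xcb)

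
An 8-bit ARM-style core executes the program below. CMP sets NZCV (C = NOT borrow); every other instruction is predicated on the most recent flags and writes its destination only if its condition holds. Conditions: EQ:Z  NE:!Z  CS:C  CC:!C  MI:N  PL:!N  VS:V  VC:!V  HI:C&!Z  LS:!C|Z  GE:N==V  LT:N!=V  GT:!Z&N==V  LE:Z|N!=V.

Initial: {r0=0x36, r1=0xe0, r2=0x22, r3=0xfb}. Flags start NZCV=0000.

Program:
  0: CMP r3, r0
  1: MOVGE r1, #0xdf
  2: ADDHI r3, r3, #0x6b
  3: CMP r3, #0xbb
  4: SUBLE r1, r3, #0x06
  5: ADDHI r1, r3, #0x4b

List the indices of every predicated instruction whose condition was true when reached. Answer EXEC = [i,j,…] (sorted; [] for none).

EXEC = [2]

0: ✓ CMP  NZCV=1010
1: · MOVGE
2: ✓ ADDHI  r3←0x66
3: ✓ CMP  NZCV=1001
4: · SUBLE
5: · ADDHI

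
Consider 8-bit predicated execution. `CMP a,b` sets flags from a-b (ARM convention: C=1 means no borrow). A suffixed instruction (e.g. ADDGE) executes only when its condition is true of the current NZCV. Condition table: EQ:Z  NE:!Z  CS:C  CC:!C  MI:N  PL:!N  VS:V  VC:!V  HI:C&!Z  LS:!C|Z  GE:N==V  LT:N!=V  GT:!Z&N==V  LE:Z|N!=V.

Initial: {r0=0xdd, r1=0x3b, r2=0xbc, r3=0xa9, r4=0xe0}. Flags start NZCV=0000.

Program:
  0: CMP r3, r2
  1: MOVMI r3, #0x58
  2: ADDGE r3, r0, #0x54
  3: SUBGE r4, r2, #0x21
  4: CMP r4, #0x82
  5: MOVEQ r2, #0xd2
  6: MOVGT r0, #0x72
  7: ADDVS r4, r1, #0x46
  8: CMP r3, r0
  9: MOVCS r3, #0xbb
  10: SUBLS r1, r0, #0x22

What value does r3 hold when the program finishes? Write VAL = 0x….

VAL = 0x58

[0] flags=1000 → (cmp)
[1] flags=1000 MI?T → r3=0x58
[2] flags=1000 GE?F → skip
[3] flags=1000 GE?F → skip
[4] flags=0010 → (cmp)
[5] flags=0010 EQ?F → skip
[6] flags=0010 GT?T → r0=0x72
[7] flags=0010 VS?F → skip
[8] flags=1000 → (cmp)
[9] flags=1000 CS?F → skip
[10] flags=1000 LS?T → r1=0x50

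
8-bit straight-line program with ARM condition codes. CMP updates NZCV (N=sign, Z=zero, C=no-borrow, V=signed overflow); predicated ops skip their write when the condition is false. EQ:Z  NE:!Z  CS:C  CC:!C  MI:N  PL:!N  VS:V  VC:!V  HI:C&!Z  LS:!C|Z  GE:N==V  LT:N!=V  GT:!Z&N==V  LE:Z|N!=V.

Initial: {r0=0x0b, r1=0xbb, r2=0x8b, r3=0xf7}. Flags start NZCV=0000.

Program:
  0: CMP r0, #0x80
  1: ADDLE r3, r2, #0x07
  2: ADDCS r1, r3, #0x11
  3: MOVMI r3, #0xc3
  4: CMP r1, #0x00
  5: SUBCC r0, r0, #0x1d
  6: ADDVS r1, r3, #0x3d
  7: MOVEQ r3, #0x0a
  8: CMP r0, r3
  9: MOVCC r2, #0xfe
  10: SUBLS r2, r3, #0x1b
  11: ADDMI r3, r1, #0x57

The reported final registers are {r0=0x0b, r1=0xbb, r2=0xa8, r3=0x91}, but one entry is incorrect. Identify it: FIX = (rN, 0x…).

0: ✓ CMP  NZCV=1001
1: · ADDLE
2: · ADDCS
3: ✓ MOVMI  r3←0xc3
4: ✓ CMP  NZCV=1010
5: · SUBCC
6: · ADDVS
7: · MOVEQ
8: ✓ CMP  NZCV=0000
9: ✓ MOVCC  r2←0xfe
10: ✓ SUBLS  r2←0xa8
11: · ADDMI

FIX = (r3, 0xc3)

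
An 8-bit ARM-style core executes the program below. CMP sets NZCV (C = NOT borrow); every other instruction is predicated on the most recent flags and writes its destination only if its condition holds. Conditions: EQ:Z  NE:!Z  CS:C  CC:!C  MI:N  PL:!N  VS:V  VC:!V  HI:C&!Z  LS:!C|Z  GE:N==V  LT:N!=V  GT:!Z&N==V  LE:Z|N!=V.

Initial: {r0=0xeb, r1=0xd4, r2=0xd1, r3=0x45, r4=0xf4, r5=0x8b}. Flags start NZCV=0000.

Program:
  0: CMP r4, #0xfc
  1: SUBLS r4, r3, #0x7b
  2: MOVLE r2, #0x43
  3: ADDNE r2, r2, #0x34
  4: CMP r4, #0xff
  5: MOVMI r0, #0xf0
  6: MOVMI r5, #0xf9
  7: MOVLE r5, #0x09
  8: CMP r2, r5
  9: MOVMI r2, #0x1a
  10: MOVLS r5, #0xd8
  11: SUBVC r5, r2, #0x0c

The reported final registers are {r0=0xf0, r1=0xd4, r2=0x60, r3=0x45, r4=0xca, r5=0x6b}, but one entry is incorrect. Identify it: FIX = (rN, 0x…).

FIX = (r2, 0x77)

[0] flags=1000 → (cmp)
[1] flags=1000 LS?T → r4=0xca
[2] flags=1000 LE?T → r2=0x43
[3] flags=1000 NE?T → r2=0x77
[4] flags=1000 → (cmp)
[5] flags=1000 MI?T → r0=0xf0
[6] flags=1000 MI?T → r5=0xf9
[7] flags=1000 LE?T → r5=0x09
[8] flags=0010 → (cmp)
[9] flags=0010 MI?F → skip
[10] flags=0010 LS?F → skip
[11] flags=0010 VC?T → r5=0x6b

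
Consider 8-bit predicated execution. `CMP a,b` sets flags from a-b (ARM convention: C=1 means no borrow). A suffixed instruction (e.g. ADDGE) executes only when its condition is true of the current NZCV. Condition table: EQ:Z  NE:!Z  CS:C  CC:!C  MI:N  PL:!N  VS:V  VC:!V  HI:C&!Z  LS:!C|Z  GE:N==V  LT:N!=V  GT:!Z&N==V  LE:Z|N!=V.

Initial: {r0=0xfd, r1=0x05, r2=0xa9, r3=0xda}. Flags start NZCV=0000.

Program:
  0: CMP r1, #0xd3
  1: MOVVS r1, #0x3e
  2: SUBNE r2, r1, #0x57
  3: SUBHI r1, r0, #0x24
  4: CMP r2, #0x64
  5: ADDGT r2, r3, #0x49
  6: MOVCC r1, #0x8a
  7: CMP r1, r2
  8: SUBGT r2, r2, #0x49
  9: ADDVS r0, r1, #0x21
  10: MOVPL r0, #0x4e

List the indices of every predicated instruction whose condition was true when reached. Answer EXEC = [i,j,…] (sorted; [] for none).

[0] flags=0000 → (cmp)
[1] flags=0000 VS?F → skip
[2] flags=0000 NE?T → r2=0xae
[3] flags=0000 HI?F → skip
[4] flags=0011 → (cmp)
[5] flags=0011 GT?F → skip
[6] flags=0011 CC?F → skip
[7] flags=0000 → (cmp)
[8] flags=0000 GT?T → r2=0x65
[9] flags=0000 VS?F → skip
[10] flags=0000 PL?T → r0=0x4e

EXEC = [2,8,10]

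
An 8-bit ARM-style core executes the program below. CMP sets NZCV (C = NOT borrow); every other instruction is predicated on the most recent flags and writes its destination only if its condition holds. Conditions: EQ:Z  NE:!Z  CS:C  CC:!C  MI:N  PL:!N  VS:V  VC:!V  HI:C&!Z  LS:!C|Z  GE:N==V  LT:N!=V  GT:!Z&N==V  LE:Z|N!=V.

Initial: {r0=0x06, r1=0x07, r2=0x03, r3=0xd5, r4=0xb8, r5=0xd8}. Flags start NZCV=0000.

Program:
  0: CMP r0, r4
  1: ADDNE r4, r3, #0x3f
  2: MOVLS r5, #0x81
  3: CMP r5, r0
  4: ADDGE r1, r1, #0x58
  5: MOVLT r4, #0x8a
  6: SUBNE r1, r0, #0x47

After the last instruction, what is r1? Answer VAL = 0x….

VAL = 0xbf

[0] flags=0000 → (cmp)
[1] flags=0000 NE?T → r4=0x14
[2] flags=0000 LS?T → r5=0x81
[3] flags=0011 → (cmp)
[4] flags=0011 GE?F → skip
[5] flags=0011 LT?T → r4=0x8a
[6] flags=0011 NE?T → r1=0xbf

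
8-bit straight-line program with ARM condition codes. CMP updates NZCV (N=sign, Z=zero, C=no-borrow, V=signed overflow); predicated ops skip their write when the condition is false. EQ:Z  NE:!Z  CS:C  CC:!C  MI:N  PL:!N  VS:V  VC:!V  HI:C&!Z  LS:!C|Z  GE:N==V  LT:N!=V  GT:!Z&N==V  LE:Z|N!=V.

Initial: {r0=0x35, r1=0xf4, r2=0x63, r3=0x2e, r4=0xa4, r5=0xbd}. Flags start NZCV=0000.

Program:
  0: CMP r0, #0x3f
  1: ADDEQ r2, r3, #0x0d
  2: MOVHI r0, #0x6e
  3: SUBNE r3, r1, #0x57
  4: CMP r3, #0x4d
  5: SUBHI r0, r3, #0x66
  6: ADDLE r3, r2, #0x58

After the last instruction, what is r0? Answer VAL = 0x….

VAL = 0x37

0: ✓ CMP  NZCV=1000
1: · ADDEQ
2: · MOVHI
3: ✓ SUBNE  r3←0x9d
4: ✓ CMP  NZCV=0011
5: ✓ SUBHI  r0←0x37
6: ✓ ADDLE  r3←0xbb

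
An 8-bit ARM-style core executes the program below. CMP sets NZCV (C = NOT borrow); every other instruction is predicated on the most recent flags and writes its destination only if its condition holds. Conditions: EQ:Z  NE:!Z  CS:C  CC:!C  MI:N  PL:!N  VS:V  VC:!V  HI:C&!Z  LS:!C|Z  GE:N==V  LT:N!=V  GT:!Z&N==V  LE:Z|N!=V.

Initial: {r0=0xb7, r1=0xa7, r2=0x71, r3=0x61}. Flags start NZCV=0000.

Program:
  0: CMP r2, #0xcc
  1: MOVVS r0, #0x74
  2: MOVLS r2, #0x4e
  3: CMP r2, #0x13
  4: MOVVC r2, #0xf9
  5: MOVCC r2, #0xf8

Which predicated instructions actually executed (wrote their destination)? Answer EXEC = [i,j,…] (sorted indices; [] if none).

[0] flags=1001 → (cmp)
[1] flags=1001 VS?T → r0=0x74
[2] flags=1001 LS?T → r2=0x4e
[3] flags=0010 → (cmp)
[4] flags=0010 VC?T → r2=0xf9
[5] flags=0010 CC?F → skip

EXEC = [1,2,4]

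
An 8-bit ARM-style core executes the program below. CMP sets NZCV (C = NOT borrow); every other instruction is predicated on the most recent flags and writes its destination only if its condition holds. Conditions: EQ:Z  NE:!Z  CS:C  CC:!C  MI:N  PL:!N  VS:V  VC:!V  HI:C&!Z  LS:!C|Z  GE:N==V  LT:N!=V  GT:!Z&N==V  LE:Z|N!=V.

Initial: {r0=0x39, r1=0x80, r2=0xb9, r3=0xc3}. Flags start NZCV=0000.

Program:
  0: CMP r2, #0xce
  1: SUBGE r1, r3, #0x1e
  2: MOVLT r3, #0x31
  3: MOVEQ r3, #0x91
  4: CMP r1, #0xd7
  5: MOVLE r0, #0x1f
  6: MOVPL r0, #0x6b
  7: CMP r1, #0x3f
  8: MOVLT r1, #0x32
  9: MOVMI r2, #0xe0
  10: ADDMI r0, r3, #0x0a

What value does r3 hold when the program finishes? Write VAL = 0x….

0: ✓ CMP  NZCV=1000
1: · SUBGE
2: ✓ MOVLT  r3←0x31
3: · MOVEQ
4: ✓ CMP  NZCV=1000
5: ✓ MOVLE  r0←0x1f
6: · MOVPL
7: ✓ CMP  NZCV=0011
8: ✓ MOVLT  r1←0x32
9: · MOVMI
10: · ADDMI

VAL = 0x31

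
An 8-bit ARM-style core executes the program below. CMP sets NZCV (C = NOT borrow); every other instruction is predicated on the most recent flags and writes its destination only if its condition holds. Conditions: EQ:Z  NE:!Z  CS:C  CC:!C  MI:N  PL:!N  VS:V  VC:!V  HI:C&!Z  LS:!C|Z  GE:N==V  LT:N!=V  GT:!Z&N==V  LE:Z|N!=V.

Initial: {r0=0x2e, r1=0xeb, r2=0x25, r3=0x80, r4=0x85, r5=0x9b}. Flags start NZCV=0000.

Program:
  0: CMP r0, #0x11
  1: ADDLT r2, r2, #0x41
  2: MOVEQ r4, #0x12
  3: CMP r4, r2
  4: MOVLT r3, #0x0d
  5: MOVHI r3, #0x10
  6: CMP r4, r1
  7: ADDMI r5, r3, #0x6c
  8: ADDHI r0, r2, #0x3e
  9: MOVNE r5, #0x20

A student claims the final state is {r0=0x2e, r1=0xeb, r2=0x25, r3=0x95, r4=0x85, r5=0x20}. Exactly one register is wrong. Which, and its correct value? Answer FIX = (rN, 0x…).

[0] flags=0010 → (cmp)
[1] flags=0010 LT?F → skip
[2] flags=0010 EQ?F → skip
[3] flags=0011 → (cmp)
[4] flags=0011 LT?T → r3=0x0d
[5] flags=0011 HI?T → r3=0x10
[6] flags=1000 → (cmp)
[7] flags=1000 MI?T → r5=0x7c
[8] flags=1000 HI?F → skip
[9] flags=1000 NE?T → r5=0x20

FIX = (r3, 0x10)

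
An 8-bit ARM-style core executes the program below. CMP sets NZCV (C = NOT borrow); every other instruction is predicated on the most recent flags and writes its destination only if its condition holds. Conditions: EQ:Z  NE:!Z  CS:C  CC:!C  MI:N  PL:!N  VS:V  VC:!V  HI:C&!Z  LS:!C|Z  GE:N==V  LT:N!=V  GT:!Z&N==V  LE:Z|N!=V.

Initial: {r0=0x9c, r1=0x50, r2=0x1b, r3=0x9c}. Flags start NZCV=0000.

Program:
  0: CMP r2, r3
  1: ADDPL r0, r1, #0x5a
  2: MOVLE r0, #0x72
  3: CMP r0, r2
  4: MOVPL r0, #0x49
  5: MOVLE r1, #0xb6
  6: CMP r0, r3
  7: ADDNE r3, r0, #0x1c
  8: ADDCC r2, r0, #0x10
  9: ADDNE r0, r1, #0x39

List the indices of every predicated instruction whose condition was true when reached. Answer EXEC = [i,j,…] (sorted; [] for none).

EXEC = [1,5,7,9]

[0] flags=0000 → (cmp)
[1] flags=0000 PL?T → r0=0xaa
[2] flags=0000 LE?F → skip
[3] flags=1010 → (cmp)
[4] flags=1010 PL?F → skip
[5] flags=1010 LE?T → r1=0xb6
[6] flags=0010 → (cmp)
[7] flags=0010 NE?T → r3=0xc6
[8] flags=0010 CC?F → skip
[9] flags=0010 NE?T → r0=0xef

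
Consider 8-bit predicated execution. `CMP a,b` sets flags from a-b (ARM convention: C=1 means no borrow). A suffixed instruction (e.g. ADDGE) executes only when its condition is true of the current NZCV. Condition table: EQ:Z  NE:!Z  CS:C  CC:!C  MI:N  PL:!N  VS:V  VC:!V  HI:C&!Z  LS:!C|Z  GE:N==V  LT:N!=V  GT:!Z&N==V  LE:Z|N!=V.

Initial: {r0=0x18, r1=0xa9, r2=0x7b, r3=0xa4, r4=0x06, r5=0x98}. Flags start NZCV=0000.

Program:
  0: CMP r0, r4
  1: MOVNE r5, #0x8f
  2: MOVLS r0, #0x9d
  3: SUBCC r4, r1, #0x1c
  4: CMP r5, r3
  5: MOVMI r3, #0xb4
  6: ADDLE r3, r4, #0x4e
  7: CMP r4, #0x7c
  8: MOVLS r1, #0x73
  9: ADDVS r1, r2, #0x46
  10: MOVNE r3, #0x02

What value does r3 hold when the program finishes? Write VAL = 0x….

[0] flags=0010 → (cmp)
[1] flags=0010 NE?T → r5=0x8f
[2] flags=0010 LS?F → skip
[3] flags=0010 CC?F → skip
[4] flags=1000 → (cmp)
[5] flags=1000 MI?T → r3=0xb4
[6] flags=1000 LE?T → r3=0x54
[7] flags=1000 → (cmp)
[8] flags=1000 LS?T → r1=0x73
[9] flags=1000 VS?F → skip
[10] flags=1000 NE?T → r3=0x02

VAL = 0x02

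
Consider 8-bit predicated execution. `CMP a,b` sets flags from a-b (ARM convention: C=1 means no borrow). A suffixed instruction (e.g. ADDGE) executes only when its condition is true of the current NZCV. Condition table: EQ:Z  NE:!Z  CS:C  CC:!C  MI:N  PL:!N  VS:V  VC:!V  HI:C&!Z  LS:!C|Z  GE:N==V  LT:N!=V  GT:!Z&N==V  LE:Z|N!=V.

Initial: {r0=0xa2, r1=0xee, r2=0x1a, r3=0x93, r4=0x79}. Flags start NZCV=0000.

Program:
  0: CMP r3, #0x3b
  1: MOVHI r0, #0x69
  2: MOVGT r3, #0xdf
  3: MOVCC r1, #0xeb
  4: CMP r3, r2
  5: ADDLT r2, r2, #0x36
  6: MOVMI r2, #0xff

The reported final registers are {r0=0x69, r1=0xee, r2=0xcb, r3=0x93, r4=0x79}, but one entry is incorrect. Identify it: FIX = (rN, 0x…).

[0] flags=0011 → (cmp)
[1] flags=0011 HI?T → r0=0x69
[2] flags=0011 GT?F → skip
[3] flags=0011 CC?F → skip
[4] flags=0011 → (cmp)
[5] flags=0011 LT?T → r2=0x50
[6] flags=0011 MI?F → skip

FIX = (r2, 0x50)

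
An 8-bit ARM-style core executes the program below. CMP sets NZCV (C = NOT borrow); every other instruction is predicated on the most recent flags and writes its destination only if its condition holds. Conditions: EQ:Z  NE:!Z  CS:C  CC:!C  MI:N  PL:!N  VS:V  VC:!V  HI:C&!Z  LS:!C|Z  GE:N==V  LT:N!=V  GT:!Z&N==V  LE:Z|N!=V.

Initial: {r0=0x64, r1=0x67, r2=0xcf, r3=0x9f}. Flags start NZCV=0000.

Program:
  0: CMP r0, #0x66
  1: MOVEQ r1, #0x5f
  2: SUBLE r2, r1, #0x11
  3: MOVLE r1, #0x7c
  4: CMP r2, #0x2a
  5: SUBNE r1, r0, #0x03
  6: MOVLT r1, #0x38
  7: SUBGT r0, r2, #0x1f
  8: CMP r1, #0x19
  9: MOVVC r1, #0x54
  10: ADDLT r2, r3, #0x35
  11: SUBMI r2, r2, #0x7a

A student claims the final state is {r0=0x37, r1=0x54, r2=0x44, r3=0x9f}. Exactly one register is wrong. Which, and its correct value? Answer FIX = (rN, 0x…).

0: ✓ CMP  NZCV=1000
1: · MOVEQ
2: ✓ SUBLE  r2←0x56
3: ✓ MOVLE  r1←0x7c
4: ✓ CMP  NZCV=0010
5: ✓ SUBNE  r1←0x61
6: · MOVLT
7: ✓ SUBGT  r0←0x37
8: ✓ CMP  NZCV=0010
9: ✓ MOVVC  r1←0x54
10: · ADDLT
11: · SUBMI

FIX = (r2, 0x56)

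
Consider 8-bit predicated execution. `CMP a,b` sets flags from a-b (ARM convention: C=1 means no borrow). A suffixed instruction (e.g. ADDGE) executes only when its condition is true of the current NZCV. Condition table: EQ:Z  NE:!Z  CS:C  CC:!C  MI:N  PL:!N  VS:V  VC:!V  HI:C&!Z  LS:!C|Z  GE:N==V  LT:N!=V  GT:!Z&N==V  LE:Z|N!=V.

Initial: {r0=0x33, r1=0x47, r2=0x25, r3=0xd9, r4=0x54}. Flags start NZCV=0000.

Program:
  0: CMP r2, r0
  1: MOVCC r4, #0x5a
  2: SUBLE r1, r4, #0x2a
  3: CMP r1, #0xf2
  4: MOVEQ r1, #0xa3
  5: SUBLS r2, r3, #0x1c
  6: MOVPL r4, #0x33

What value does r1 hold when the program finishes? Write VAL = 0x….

VAL = 0x30

0: ✓ CMP  NZCV=1000
1: ✓ MOVCC  r4←0x5a
2: ✓ SUBLE  r1←0x30
3: ✓ CMP  NZCV=0000
4: · MOVEQ
5: ✓ SUBLS  r2←0xbd
6: ✓ MOVPL  r4←0x33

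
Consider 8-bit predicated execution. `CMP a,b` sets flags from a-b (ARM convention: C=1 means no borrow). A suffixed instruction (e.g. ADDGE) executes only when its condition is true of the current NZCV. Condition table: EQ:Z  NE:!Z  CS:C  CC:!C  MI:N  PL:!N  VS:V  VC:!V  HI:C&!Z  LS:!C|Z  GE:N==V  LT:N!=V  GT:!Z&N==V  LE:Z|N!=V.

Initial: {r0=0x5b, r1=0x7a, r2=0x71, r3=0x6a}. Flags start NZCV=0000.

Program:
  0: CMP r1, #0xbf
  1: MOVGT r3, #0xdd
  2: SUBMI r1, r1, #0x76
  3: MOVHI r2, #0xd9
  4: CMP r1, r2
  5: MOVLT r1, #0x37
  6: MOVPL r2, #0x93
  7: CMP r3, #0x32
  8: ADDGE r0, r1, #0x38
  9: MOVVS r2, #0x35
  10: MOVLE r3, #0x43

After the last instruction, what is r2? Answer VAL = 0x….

VAL = 0x71

0: ✓ CMP  NZCV=1001
1: ✓ MOVGT  r3←0xdd
2: ✓ SUBMI  r1←0x04
3: · MOVHI
4: ✓ CMP  NZCV=1000
5: ✓ MOVLT  r1←0x37
6: · MOVPL
7: ✓ CMP  NZCV=1010
8: · ADDGE
9: · MOVVS
10: ✓ MOVLE  r3←0x43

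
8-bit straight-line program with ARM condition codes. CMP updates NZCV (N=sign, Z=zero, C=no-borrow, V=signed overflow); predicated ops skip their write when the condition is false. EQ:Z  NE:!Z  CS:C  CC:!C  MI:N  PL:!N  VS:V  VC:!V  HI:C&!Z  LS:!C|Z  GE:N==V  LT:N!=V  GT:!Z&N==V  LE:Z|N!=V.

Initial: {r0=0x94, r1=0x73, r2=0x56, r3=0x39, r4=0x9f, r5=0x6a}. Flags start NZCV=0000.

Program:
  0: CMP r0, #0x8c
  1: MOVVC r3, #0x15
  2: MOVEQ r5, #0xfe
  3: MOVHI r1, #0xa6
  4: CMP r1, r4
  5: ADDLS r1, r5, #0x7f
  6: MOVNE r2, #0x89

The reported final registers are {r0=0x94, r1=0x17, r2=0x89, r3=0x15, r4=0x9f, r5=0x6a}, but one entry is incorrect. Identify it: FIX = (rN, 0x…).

[0] flags=0010 → (cmp)
[1] flags=0010 VC?T → r3=0x15
[2] flags=0010 EQ?F → skip
[3] flags=0010 HI?T → r1=0xa6
[4] flags=0010 → (cmp)
[5] flags=0010 LS?F → skip
[6] flags=0010 NE?T → r2=0x89

FIX = (r1, 0xa6)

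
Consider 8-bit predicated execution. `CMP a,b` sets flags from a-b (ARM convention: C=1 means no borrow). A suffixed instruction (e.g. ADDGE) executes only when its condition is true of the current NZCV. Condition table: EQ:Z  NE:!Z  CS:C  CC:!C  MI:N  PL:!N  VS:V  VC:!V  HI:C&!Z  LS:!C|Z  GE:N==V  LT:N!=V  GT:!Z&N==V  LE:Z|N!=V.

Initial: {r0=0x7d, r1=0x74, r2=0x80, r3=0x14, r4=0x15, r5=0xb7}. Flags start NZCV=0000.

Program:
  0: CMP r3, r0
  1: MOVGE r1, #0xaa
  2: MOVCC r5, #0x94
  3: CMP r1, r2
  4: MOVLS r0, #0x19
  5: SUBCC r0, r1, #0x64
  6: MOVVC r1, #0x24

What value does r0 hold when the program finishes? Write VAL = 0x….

0: ✓ CMP  NZCV=1000
1: · MOVGE
2: ✓ MOVCC  r5←0x94
3: ✓ CMP  NZCV=1001
4: ✓ MOVLS  r0←0x19
5: ✓ SUBCC  r0←0x10
6: · MOVVC

VAL = 0x10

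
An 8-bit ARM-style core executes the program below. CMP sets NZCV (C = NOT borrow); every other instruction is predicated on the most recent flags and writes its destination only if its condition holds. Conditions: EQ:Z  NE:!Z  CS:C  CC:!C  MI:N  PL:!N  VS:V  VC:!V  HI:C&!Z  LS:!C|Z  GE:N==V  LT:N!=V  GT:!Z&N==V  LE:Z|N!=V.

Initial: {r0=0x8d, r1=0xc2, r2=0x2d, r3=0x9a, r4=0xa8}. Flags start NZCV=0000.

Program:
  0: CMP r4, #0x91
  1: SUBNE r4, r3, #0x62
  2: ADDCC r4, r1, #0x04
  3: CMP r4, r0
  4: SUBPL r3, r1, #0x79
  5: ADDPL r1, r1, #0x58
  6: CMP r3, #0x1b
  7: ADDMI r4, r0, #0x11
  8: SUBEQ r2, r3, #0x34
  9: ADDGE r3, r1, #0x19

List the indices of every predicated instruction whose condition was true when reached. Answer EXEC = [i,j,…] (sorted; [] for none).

EXEC = [1]

0: ✓ CMP  NZCV=0010
1: ✓ SUBNE  r4←0x38
2: · ADDCC
3: ✓ CMP  NZCV=1001
4: · SUBPL
5: · ADDPL
6: ✓ CMP  NZCV=0011
7: · ADDMI
8: · SUBEQ
9: · ADDGE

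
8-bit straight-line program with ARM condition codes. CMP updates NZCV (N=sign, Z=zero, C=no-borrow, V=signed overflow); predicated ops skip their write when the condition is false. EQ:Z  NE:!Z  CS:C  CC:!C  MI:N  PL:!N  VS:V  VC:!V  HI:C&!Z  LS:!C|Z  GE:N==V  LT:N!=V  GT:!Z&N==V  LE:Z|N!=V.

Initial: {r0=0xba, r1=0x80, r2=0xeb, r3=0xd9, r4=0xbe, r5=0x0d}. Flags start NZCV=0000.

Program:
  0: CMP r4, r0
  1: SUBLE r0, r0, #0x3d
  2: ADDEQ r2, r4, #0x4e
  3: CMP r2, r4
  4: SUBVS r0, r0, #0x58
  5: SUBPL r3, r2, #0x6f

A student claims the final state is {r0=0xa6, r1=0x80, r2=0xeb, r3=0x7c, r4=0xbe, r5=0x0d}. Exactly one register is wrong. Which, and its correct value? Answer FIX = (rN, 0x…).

[0] flags=0010 → (cmp)
[1] flags=0010 LE?F → skip
[2] flags=0010 EQ?F → skip
[3] flags=0010 → (cmp)
[4] flags=0010 VS?F → skip
[5] flags=0010 PL?T → r3=0x7c

FIX = (r0, 0xba)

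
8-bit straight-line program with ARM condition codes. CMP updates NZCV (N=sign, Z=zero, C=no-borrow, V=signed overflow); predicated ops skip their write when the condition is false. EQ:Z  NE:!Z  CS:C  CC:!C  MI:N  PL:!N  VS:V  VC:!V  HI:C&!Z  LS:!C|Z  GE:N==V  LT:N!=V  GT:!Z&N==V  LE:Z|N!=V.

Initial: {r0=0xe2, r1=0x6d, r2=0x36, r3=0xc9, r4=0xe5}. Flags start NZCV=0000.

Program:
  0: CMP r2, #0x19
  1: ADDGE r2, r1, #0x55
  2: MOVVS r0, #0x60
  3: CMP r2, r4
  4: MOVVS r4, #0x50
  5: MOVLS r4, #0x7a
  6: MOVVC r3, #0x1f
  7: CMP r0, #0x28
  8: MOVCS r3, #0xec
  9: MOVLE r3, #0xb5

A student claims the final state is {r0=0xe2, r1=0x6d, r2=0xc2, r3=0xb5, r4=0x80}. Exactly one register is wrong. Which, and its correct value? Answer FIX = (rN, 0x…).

FIX = (r4, 0x7a)

0: ✓ CMP  NZCV=0010
1: ✓ ADDGE  r2←0xc2
2: · MOVVS
3: ✓ CMP  NZCV=1000
4: · MOVVS
5: ✓ MOVLS  r4←0x7a
6: ✓ MOVVC  r3←0x1f
7: ✓ CMP  NZCV=1010
8: ✓ MOVCS  r3←0xec
9: ✓ MOVLE  r3←0xb5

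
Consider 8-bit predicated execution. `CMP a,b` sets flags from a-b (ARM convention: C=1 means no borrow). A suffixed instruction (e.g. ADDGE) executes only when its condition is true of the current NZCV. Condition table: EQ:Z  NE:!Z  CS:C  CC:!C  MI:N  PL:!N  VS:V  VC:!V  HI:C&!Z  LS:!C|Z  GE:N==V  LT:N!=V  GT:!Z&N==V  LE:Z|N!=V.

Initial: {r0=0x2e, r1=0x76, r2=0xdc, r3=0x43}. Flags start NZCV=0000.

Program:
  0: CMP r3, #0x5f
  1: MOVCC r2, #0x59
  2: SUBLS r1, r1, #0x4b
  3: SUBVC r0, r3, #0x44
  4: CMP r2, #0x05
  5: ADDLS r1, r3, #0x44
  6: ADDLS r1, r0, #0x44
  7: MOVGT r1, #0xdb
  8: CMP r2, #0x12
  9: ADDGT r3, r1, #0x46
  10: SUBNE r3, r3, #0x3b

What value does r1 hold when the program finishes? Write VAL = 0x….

VAL = 0xdb

[0] flags=1000 → (cmp)
[1] flags=1000 CC?T → r2=0x59
[2] flags=1000 LS?T → r1=0x2b
[3] flags=1000 VC?T → r0=0xff
[4] flags=0010 → (cmp)
[5] flags=0010 LS?F → skip
[6] flags=0010 LS?F → skip
[7] flags=0010 GT?T → r1=0xdb
[8] flags=0010 → (cmp)
[9] flags=0010 GT?T → r3=0x21
[10] flags=0010 NE?T → r3=0xe6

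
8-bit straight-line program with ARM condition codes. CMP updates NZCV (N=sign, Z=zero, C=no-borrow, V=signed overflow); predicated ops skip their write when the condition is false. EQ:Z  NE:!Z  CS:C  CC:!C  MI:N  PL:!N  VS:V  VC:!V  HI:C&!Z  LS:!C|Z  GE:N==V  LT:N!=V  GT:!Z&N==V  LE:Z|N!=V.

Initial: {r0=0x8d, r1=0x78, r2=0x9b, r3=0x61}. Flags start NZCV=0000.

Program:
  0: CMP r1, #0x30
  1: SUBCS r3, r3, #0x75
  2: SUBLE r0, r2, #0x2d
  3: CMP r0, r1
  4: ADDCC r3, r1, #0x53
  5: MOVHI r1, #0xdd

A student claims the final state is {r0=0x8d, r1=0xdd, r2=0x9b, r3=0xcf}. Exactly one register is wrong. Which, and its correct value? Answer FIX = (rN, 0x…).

[0] flags=0010 → (cmp)
[1] flags=0010 CS?T → r3=0xec
[2] flags=0010 LE?F → skip
[3] flags=0011 → (cmp)
[4] flags=0011 CC?F → skip
[5] flags=0011 HI?T → r1=0xdd

FIX = (r3, 0xec)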